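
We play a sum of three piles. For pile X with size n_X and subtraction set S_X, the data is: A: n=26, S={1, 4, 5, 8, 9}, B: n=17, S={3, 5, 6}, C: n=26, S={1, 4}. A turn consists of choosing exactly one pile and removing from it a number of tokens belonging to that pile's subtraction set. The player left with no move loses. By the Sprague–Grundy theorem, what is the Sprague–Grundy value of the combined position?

3

Pile A, S = {1, 4, 5, 8, 9}:
G(0) = 0
G(1) = mex{0} = 1
G(2) = mex{1} = 0
G(3) = mex{0} = 1
G(4) = mex{1,0} = 2
G(5) = mex{2,1,0} = 3
G(6) = mex{3,0,1} = 2
G(7) = mex{2,1,0} = 3
G(8) = mex{3,2,1,0} = 4
G(9) = mex{4,3,2,1,0} = 5
G(10) = mex{5,2,3,0,1} = 4
G(11) = mex{4,3,2,1,0} = 5
G(12) = mex{5,4,3,2,1} = 0
G(13) = mex{0,5,4,3,2} = 1
G(14) = mex{1,4,5,2,3} = 0
G(15) = mex{0,5,4,3,2} = 1
G(16) = mex{1,0,5,4,3} = 2
G(17) = mex{2,1,0,5,4} = 3
G(18) = mex{3,0,1,4,5} = 2
G(19) = mex{2,1,0,5,4} = 3
G(20) = mex{3,2,1,0,5} = 4
G(21) = mex{4,3,2,1,0} = 5
G(22) = mex{5,2,3,0,1} = 4
G(23) = mex{4,3,2,1,0} = 5
G(24) = mex{5,4,3,2,1} = 0
G(25) = mex{0,5,4,3,2} = 1
G(26) = mex{1,4,5,2,3} = 0
G_A(26) = 0.
Pile B, S = {3, 5, 6}:
G(0) = 0
G(1) = mex{} = 0
G(2) = mex{} = 0
G(3) = mex{0} = 1
G(4) = mex{0} = 1
G(5) = mex{0,0} = 1
G(6) = mex{1,0,0} = 2
G(7) = mex{1,0,0} = 2
G(8) = mex{1,1,0} = 2
G(9) = mex{2,1,1} = 0
G(10) = mex{2,1,1} = 0
G(11) = mex{2,2,1} = 0
G(12) = mex{0,2,2} = 1
G(13) = mex{0,2,2} = 1
G(14) = mex{0,0,2} = 1
G(15) = mex{1,0,0} = 2
G(16) = mex{1,0,0} = 2
G(17) = mex{1,1,0} = 2
G_B(17) = 2.
Pile C, S = {1, 4}:
n :  0  1  2  3  4  5  6  7  8  9 10 11 12 13 14 15 16 17 18 19 20 21 22 23 24 25 26
G :  0  1  0  1  2  0  1  0  1  2  0  1  0  1  2  0  1  0  1  2  0  1  0  1  2  0  1
G_C(26) = 1.
Combined Grundy value = 0 ⊕ 2 ⊕ 1 = 3.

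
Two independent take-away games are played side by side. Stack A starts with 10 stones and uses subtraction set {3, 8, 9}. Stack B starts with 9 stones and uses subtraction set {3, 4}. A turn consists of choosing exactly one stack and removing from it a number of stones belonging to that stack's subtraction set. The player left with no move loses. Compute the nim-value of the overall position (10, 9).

1

Stack A, S = {3, 8, 9}:
G(0) = 0
G(1) = mex{} = 0
G(2) = mex{} = 0
G(3) = mex{0} = 1
G(4) = mex{0} = 1
G(5) = mex{0} = 1
G(6) = mex{1} = 0
G(7) = mex{1} = 0
G(8) = mex{1,0} = 2
G(9) = mex{0,0,0} = 1
G(10) = mex{0,0,0} = 1
G_A(10) = 1.
Stack B, S = {3, 4}:
n : 0 1 2 3 4 5 6 7 8 9
G : 0 0 0 1 1 1 2 0 0 0
G_B(9) = 0.
Combined Grundy value = 1 ⊕ 0 = 1.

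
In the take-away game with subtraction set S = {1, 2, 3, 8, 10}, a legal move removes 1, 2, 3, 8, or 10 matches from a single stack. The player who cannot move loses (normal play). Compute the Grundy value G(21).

G(0) = 0
G(1) = mex{0} = 1
G(2) = mex{1,0} = 2
G(3) = mex{2,1,0} = 3
G(4) = mex{3,2,1} = 0
G(5) = mex{0,3,2} = 1
G(6) = mex{1,0,3} = 2
G(7) = mex{2,1,0} = 3
G(8) = mex{3,2,1,0} = 4
G(9) = mex{4,3,2,1} = 0
G(10) = mex{0,4,3,2,0} = 1
G(11) = mex{1,0,4,3,1} = 2
G(12) = mex{2,1,0,0,2} = 3
G(13) = mex{3,2,1,1,3} = 0
G(14) = mex{0,3,2,2,0} = 1
G(15) = mex{1,0,3,3,1} = 2
G(16) = mex{2,1,0,4,2} = 3
G(17) = mex{3,2,1,0,3} = 4
G(18) = mex{4,3,2,1,4} = 0
G(19) = mex{0,4,3,2,0} = 1
G(20) = mex{1,0,4,3,1} = 2
G(21) = mex{2,1,0,0,2} = 3

3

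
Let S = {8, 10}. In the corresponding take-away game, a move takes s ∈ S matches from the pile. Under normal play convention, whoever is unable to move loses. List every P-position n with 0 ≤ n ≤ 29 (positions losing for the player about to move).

0, 1, 2, 3, 4, 5, 6, 7, 18, 19, 20, 21, 22, 23, 24, 25

n :  0  1  2  3  4  5  6  7  8  9 10 11 12 13 14 15 16 17 18 19 20 21 22 23 24 25 26 27 28 29
G :  0  0  0  0  0  0  0  0  1  1  1  1  1  1  1  1  2  2  0  0  0  0  0  0  0  0  1  1  1  1
P-positions are exactly the n with G(n) = 0.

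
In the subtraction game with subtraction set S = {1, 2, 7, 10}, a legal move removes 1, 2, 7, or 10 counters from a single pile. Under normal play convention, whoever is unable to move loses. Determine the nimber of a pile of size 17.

n :  0  1  2  3  4  5  6  7  8  9 10 11 12 13 14 15 16 17
G :  0  1  2  0  1  2  0  1  2  0  1  2  0  1  2  0  1  2

2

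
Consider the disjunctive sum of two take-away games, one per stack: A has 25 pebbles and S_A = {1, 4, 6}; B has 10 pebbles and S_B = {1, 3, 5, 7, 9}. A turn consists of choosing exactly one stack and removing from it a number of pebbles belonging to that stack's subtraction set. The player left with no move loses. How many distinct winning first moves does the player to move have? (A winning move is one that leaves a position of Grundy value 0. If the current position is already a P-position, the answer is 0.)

Stack A, S = {1, 4, 6}:
G(0) = 0
G(1) = mex{0} = 1
G(2) = mex{1} = 0
G(3) = mex{0} = 1
G(4) = mex{1,0} = 2
G(5) = mex{2,1} = 0
G(6) = mex{0,0,0} = 1
G(7) = mex{1,1,1} = 0
G(8) = mex{0,2,0} = 1
G(9) = mex{1,0,1} = 2
G(10) = mex{2,1,2} = 0
G(11) = mex{0,0,0} = 1
G(12) = mex{1,1,1} = 0
G(13) = mex{0,2,0} = 1
G(14) = mex{1,0,1} = 2
G(15) = mex{2,1,2} = 0
G(16) = mex{0,0,0} = 1
G(17) = mex{1,1,1} = 0
G(18) = mex{0,2,0} = 1
G(19) = mex{1,0,1} = 2
G(20) = mex{2,1,2} = 0
G(21) = mex{0,0,0} = 1
G(22) = mex{1,1,1} = 0
G(23) = mex{0,2,0} = 1
G(24) = mex{1,0,1} = 2
G(25) = mex{2,1,2} = 0
G_A(25) = 0.
Stack B, S = {1, 3, 5, 7, 9}:
n :  0  1  2  3  4  5  6  7  8  9 10
G :  0  1  0  1  0  1  0  1  0  1  0
G_B(10) = 0.
Combined Grundy value = 0 ⊕ 0 = 0.
A winning move leaves total XOR = 0, i.e. changes one component's Grundy value g to g ⊕ X where X is the current total.
Stack A: target g' = 0⊕0 = 0, but every legal move changes the Grundy value (mex property), so 0 moves.
Stack B: target g' = 0⊕0 = 0, but every legal move changes the Grundy value (mex property), so 0 moves.

0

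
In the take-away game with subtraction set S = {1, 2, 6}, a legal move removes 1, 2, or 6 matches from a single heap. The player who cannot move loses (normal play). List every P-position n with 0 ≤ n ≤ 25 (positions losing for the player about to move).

n :  0  1  2  3  4  5  6  7  8  9 10 11 12 13 14 15 16 17 18 19 20 21 22 23 24 25
G :  0  1  2  0  1  2  3  0  1  2  0  1  2  3  0  1  2  0  1  2  3  0  1  2  0  1
P-positions are exactly the n with G(n) = 0.

0, 3, 7, 10, 14, 17, 21, 24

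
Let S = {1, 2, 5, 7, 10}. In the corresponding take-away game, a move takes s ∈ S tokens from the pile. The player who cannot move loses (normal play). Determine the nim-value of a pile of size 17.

G(0) = 0
G(1) = mex{0} = 1
G(2) = mex{1,0} = 2
G(3) = mex{2,1} = 0
G(4) = mex{0,2} = 1
G(5) = mex{1,0,0} = 2
G(6) = mex{2,1,1} = 0
G(7) = mex{0,2,2,0} = 1
G(8) = mex{1,0,0,1} = 2
G(9) = mex{2,1,1,2} = 0
G(10) = mex{0,2,2,0,0} = 1
G(11) = mex{1,0,0,1,1} = 2
G(12) = mex{2,1,1,2,2} = 0
G(13) = mex{0,2,2,0,0} = 1
G(14) = mex{1,0,0,1,1} = 2
G(15) = mex{2,1,1,2,2} = 0
G(16) = mex{0,2,2,0,0} = 1
G(17) = mex{1,0,0,1,1} = 2

2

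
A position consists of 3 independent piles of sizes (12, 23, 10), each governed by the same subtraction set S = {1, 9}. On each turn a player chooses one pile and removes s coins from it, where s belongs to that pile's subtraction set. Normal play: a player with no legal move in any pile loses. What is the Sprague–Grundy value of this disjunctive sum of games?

All piles use S = {1, 9}:
n :  0  1  2  3  4  5  6  7  8  9 10 11 12 13 14 15 16 17 18 19 20 21 22 23
G :  0  1  0  1  0  1  0  1  0  1  0  1  0  1  0  1  0  1  0  1  0  1  0  1
Pile A: G(12) = 0.
Pile B: G(23) = 1.
Pile C: G(10) = 0.
Combined Grundy value = 0 ⊕ 1 ⊕ 0 = 1.

1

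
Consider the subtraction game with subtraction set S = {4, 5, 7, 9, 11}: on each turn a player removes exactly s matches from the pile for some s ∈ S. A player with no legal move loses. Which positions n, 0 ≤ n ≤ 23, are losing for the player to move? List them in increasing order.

0, 1, 2, 3, 15, 16, 17, 18

G(0) = 0
G(1) = mex{} = 0
G(2) = mex{} = 0
G(3) = mex{} = 0
G(4) = mex{0} = 1
G(5) = mex{0,0} = 1
G(6) = mex{0,0} = 1
G(7) = mex{0,0,0} = 1
G(8) = mex{1,0,0} = 2
G(9) = mex{1,1,0,0} = 2
G(10) = mex{1,1,0,0} = 2
G(11) = mex{1,1,1,0,0} = 2
G(12) = mex{2,1,1,0,0} = 3
G(13) = mex{2,2,1,1,0} = 3
G(14) = mex{2,2,1,1,0} = 3
G(15) = mex{2,2,2,1,1} = 0
G(16) = mex{3,2,2,1,1} = 0
G(17) = mex{3,3,2,2,1} = 0
G(18) = mex{3,3,2,2,1} = 0
G(19) = mex{0,3,3,2,2} = 1
G(20) = mex{0,0,3,2,2} = 1
G(21) = mex{0,0,3,3,2} = 1
G(22) = mex{0,0,0,3,2} = 1
G(23) = mex{1,0,0,3,3} = 2
P-positions are exactly the n with G(n) = 0.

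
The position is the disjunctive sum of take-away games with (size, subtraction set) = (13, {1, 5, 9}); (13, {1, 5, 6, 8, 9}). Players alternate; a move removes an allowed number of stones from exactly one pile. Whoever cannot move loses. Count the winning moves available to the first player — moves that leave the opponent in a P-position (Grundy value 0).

1

Pile A, S = {1, 5, 9}:
G(0) = 0
G(1) = mex{0} = 1
G(2) = mex{1} = 0
G(3) = mex{0} = 1
G(4) = mex{1} = 0
G(5) = mex{0,0} = 1
G(6) = mex{1,1} = 0
G(7) = mex{0,0} = 1
G(8) = mex{1,1} = 0
G(9) = mex{0,0,0} = 1
G(10) = mex{1,1,1} = 0
G(11) = mex{0,0,0} = 1
G(12) = mex{1,1,1} = 0
G(13) = mex{0,0,0} = 1
G_A(13) = 1.
Pile B, S = {1, 5, 6, 8, 9}:
G(0) = 0
G(1) = mex{0} = 1
G(2) = mex{1} = 0
G(3) = mex{0} = 1
G(4) = mex{1} = 0
G(5) = mex{0,0} = 1
G(6) = mex{1,1,0} = 2
G(7) = mex{2,0,1} = 3
G(8) = mex{3,1,0,0} = 2
G(9) = mex{2,0,1,1,0} = 3
G(10) = mex{3,1,0,0,1} = 2
G(11) = mex{2,2,1,1,0} = 3
G(12) = mex{3,3,2,0,1} = 4
G(13) = mex{4,2,3,1,0} = 5
G_B(13) = 5.
Combined Grundy value = 1 ⊕ 5 = 4.
A winning move leaves total XOR = 0, i.e. changes one component's Grundy value g to g ⊕ X where X is the current total.
Pile A: need g' = 1⊕4 = 5. Options: 13−1→G=0, 13−5→G=0, 13−9→G=0. Hits: 0.
Pile B: need g' = 5⊕4 = 1. Options: 13−1→G=4, 13−5→G=2, 13−6→G=3, 13−8→G=1, 13−9→G=0. Hits: 1.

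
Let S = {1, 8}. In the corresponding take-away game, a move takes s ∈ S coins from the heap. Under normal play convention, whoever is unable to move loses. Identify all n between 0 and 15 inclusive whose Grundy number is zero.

G(0) = 0
G(1) = mex{0} = 1
G(2) = mex{1} = 0
G(3) = mex{0} = 1
G(4) = mex{1} = 0
G(5) = mex{0} = 1
G(6) = mex{1} = 0
G(7) = mex{0} = 1
G(8) = mex{1,0} = 2
G(9) = mex{2,1} = 0
G(10) = mex{0,0} = 1
G(11) = mex{1,1} = 0
G(12) = mex{0,0} = 1
G(13) = mex{1,1} = 0
G(14) = mex{0,0} = 1
G(15) = mex{1,1} = 0
P-positions are exactly the n with G(n) = 0.

0, 2, 4, 6, 9, 11, 13, 15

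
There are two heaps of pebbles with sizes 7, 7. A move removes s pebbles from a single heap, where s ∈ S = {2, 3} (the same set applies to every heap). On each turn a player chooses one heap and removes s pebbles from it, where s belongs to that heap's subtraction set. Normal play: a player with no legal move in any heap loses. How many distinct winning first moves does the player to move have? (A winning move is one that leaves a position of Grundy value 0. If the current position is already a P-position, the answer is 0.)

0

All heaps use S = {2, 3}:
n : 0 1 2 3 4 5 6 7
G : 0 0 1 1 2 0 0 1
Heap A: G(7) = 1.
Heap B: G(7) = 1.
Combined Grundy value = 1 ⊕ 1 = 0.
A winning move leaves total XOR = 0, i.e. changes one component's Grundy value g to g ⊕ X where X is the current total.
Heap A: target g' = 1⊕0 = 1, but every legal move changes the Grundy value (mex property), so 0 moves.
Heap B: target g' = 1⊕0 = 1, but every legal move changes the Grundy value (mex property), so 0 moves.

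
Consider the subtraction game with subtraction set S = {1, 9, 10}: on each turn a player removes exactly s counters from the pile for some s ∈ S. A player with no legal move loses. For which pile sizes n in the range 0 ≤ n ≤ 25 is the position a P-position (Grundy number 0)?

G(0) = 0
G(1) = mex{0} = 1
G(2) = mex{1} = 0
G(3) = mex{0} = 1
G(4) = mex{1} = 0
G(5) = mex{0} = 1
G(6) = mex{1} = 0
G(7) = mex{0} = 1
G(8) = mex{1} = 0
G(9) = mex{0,0} = 1
G(10) = mex{1,1,0} = 2
G(11) = mex{2,0,1} = 3
G(12) = mex{3,1,0} = 2
G(13) = mex{2,0,1} = 3
G(14) = mex{3,1,0} = 2
G(15) = mex{2,0,1} = 3
G(16) = mex{3,1,0} = 2
G(17) = mex{2,0,1} = 3
G(18) = mex{3,1,0} = 2
G(19) = mex{2,2,1} = 0
G(20) = mex{0,3,2} = 1
G(21) = mex{1,2,3} = 0
G(22) = mex{0,3,2} = 1
G(23) = mex{1,2,3} = 0
G(24) = mex{0,3,2} = 1
G(25) = mex{1,2,3} = 0
P-positions are exactly the n with G(n) = 0.

0, 2, 4, 6, 8, 19, 21, 23, 25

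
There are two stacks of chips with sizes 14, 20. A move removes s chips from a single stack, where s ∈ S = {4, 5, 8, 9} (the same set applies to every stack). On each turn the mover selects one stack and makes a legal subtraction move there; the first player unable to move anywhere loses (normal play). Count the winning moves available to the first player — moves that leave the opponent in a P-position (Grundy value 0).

All stacks use S = {4, 5, 8, 9}:
n :  0  1  2  3  4  5  6  7  8  9 10 11 12 13 14 15 16 17 18 19 20
G :  0  0  0  0  1  1  1  1  2  2  2  2  3  0  0  0  0  1  1  1  1
Stack A: G(14) = 0.
Stack B: G(20) = 1.
Combined Grundy value = 0 ⊕ 1 = 1.
A winning move leaves total XOR = 0, i.e. changes one component's Grundy value g to g ⊕ X where X is the current total.
Stack A: need g' = 0⊕1 = 1. Options: 14−4→G=2, 14−5→G=2, 14−8→G=1, 14−9→G=1. Hits: 2.
Stack B: need g' = 1⊕1 = 0. Options: 20−4→G=0, 20−5→G=0, 20−8→G=3, 20−9→G=2. Hits: 2.

4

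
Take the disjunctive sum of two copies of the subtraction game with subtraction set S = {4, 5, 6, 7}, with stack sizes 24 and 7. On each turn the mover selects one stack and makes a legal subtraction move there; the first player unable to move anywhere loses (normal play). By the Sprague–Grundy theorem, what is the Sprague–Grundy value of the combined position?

1

All stacks use S = {4, 5, 6, 7}:
n :  0  1  2  3  4  5  6  7  8  9 10 11 12 13 14 15 16 17 18 19 20 21 22 23 24
G :  0  0  0  0  1  1  1  1  2  2  2  0  0  0  0  1  1  1  1  2  2  2  0  0  0
Stack A: G(24) = 0.
Stack B: G(7) = 1.
Combined Grundy value = 0 ⊕ 1 = 1.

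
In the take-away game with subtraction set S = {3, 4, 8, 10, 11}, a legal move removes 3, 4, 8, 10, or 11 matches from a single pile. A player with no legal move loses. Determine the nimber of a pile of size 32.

3

n :  0  1  2  3  4  5  6  7  8  9 10 11 12 13 14 15 16 17 18 19 20 21 22 23 24 25 26 27 28 29 30 31 32
G :  0  0  0  1  1  1  2  0  2  3  1  3  4  2  0  2  0  1  3  1  2  0  2  0  1  3  1  2  0  2  0  1  3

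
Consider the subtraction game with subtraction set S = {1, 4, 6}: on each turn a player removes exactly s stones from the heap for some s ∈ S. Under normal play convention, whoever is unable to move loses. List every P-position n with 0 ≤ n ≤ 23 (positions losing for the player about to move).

0, 2, 5, 7, 10, 12, 15, 17, 20, 22

n :  0  1  2  3  4  5  6  7  8  9 10 11 12 13 14 15 16 17 18 19 20 21 22 23
G :  0  1  0  1  2  0  1  0  1  2  0  1  0  1  2  0  1  0  1  2  0  1  0  1
P-positions are exactly the n with G(n) = 0.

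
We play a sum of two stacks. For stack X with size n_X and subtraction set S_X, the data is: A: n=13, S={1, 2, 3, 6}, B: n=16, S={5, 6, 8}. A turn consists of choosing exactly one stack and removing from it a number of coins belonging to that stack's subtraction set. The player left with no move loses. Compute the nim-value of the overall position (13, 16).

Stack A, S = {1, 2, 3, 6}:
n :  0  1  2  3  4  5  6  7  8  9 10 11 12 13
G :  0  1  2  3  0  1  2  3  0  1  2  3  0  1
G_A(13) = 1.
Stack B, S = {5, 6, 8}:
G(0) = 0
G(1) = mex{} = 0
G(2) = mex{} = 0
G(3) = mex{} = 0
G(4) = mex{} = 0
G(5) = mex{0} = 1
G(6) = mex{0,0} = 1
G(7) = mex{0,0} = 1
G(8) = mex{0,0,0} = 1
G(9) = mex{0,0,0} = 1
G(10) = mex{1,0,0} = 2
G(11) = mex{1,1,0} = 2
G(12) = mex{1,1,0} = 2
G(13) = mex{1,1,1} = 0
G(14) = mex{1,1,1} = 0
G(15) = mex{2,1,1} = 0
G(16) = mex{2,2,1} = 0
G_B(16) = 0.
Combined Grundy value = 1 ⊕ 0 = 1.

1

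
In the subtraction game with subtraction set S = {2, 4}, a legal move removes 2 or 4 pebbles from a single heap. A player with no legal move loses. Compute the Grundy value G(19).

G(0) = 0
G(1) = mex{} = 0
G(2) = mex{0} = 1
G(3) = mex{0} = 1
G(4) = mex{1,0} = 2
G(5) = mex{1,0} = 2
G(6) = mex{2,1} = 0
G(7) = mex{2,1} = 0
G(8) = mex{0,2} = 1
G(9) = mex{0,2} = 1
G(10) = mex{1,0} = 2
G(11) = mex{1,0} = 2
G(12) = mex{2,1} = 0
G(13) = mex{2,1} = 0
G(14) = mex{0,2} = 1
G(15) = mex{0,2} = 1
G(16) = mex{1,0} = 2
G(17) = mex{1,0} = 2
G(18) = mex{2,1} = 0
G(19) = mex{2,1} = 0

0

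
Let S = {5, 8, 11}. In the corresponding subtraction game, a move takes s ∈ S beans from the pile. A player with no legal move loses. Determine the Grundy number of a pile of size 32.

0

G(0) = 0
G(1) = mex{} = 0
G(2) = mex{} = 0
G(3) = mex{} = 0
G(4) = mex{} = 0
G(5) = mex{0} = 1
G(6) = mex{0} = 1
G(7) = mex{0} = 1
G(8) = mex{0,0} = 1
G(9) = mex{0,0} = 1
G(10) = mex{1,0} = 2
G(11) = mex{1,0,0} = 2
G(12) = mex{1,0,0} = 2
G(13) = mex{1,1,0} = 2
G(14) = mex{1,1,0} = 2
G(15) = mex{2,1,0} = 3
G(16) = mex{2,1,1} = 0
G(17) = mex{2,1,1} = 0
G(18) = mex{2,2,1} = 0
G(19) = mex{2,2,1} = 0
G(20) = mex{3,2,1} = 0
G(21) = mex{0,2,2} = 1
G(22) = mex{0,2,2} = 1
G(23) = mex{0,3,2} = 1
G(24) = mex{0,0,2} = 1
G(25) = mex{0,0,2} = 1
G(26) = mex{1,0,3} = 2
G(27) = mex{1,0,0} = 2
G(28) = mex{1,0,0} = 2
G(29) = mex{1,1,0} = 2
G(30) = mex{1,1,0} = 2
G(31) = mex{2,1,0} = 3
G(32) = mex{2,1,1} = 0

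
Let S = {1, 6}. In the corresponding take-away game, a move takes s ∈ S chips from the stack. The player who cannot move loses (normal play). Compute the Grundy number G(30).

G(0) = 0
G(1) = mex{0} = 1
G(2) = mex{1} = 0
G(3) = mex{0} = 1
G(4) = mex{1} = 0
G(5) = mex{0} = 1
G(6) = mex{1,0} = 2
G(7) = mex{2,1} = 0
G(8) = mex{0,0} = 1
G(9) = mex{1,1} = 0
G(10) = mex{0,0} = 1
G(11) = mex{1,1} = 0
G(12) = mex{0,2} = 1
G(13) = mex{1,0} = 2
G(14) = mex{2,1} = 0
G(15) = mex{0,0} = 1
G(16) = mex{1,1} = 0
G(17) = mex{0,0} = 1
G(18) = mex{1,1} = 0
G(19) = mex{0,2} = 1
G(20) = mex{1,0} = 2
G(21) = mex{2,1} = 0
G(22) = mex{0,0} = 1
G(23) = mex{1,1} = 0
G(24) = mex{0,0} = 1
G(25) = mex{1,1} = 0
G(26) = mex{0,2} = 1
G(27) = mex{1,0} = 2
G(28) = mex{2,1} = 0
G(29) = mex{0,0} = 1
G(30) = mex{1,1} = 0

0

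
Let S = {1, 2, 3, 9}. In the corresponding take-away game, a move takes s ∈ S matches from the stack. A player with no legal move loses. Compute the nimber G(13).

1

G(0) = 0
G(1) = mex{0} = 1
G(2) = mex{1,0} = 2
G(3) = mex{2,1,0} = 3
G(4) = mex{3,2,1} = 0
G(5) = mex{0,3,2} = 1
G(6) = mex{1,0,3} = 2
G(7) = mex{2,1,0} = 3
G(8) = mex{3,2,1} = 0
G(9) = mex{0,3,2,0} = 1
G(10) = mex{1,0,3,1} = 2
G(11) = mex{2,1,0,2} = 3
G(12) = mex{3,2,1,3} = 0
G(13) = mex{0,3,2,0} = 1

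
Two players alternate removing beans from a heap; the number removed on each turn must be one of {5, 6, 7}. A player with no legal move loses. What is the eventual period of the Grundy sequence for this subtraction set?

G(0) = 0
G(1) = mex{} = 0
G(2) = mex{} = 0
G(3) = mex{} = 0
G(4) = mex{} = 0
G(5) = mex{0} = 1
G(6) = mex{0,0} = 1
G(7) = mex{0,0,0} = 1
G(8) = mex{0,0,0} = 1
G(9) = mex{0,0,0} = 1
G(10) = mex{1,0,0} = 2
G(11) = mex{1,1,0} = 2
G(12) = mex{1,1,1} = 0
G(13) = mex{1,1,1} = 0
G(14) = mex{1,1,1} = 0
G(15) = mex{2,1,1} = 0
G(16) = mex{2,2,1} = 0
G(17) = mex{0,2,2} = 1
G(18) = mex{0,0,2} = 1
G(19) = mex{0,0,0} = 1
G(20) = mex{0,0,0} = 1
G(21) = mex{0,0,0} = 1
G(22) = mex{1,0,0} = 2
G(23) = mex{1,1,0} = 2
G(24) = mex{1,1,1} = 0
G(25) = mex{1,1,1} = 0
G(n+12) = G(n) holds for n = 0,…,6 (a full window of length max(S) = 7), so the sequence is purely periodic with period 12.

12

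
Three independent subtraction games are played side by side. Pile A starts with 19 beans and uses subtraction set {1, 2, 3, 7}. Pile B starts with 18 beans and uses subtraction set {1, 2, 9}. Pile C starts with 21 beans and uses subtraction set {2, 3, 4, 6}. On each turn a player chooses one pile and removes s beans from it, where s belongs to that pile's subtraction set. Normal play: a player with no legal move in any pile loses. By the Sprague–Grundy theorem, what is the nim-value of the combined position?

3

Pile A, S = {1, 2, 3, 7}:
G(0) = 0
G(1) = mex{0} = 1
G(2) = mex{1,0} = 2
G(3) = mex{2,1,0} = 3
G(4) = mex{3,2,1} = 0
G(5) = mex{0,3,2} = 1
G(6) = mex{1,0,3} = 2
G(7) = mex{2,1,0,0} = 3
G(8) = mex{3,2,1,1} = 0
G(9) = mex{0,3,2,2} = 1
G(10) = mex{1,0,3,3} = 2
G(11) = mex{2,1,0,0} = 3
G(12) = mex{3,2,1,1} = 0
G(13) = mex{0,3,2,2} = 1
G(14) = mex{1,0,3,3} = 2
G(15) = mex{2,1,0,0} = 3
G(16) = mex{3,2,1,1} = 0
G(17) = mex{0,3,2,2} = 1
G(18) = mex{1,0,3,3} = 2
G(19) = mex{2,1,0,0} = 3
G_A(19) = 3.
Pile B, S = {1, 2, 9}:
G(0) = 0
G(1) = mex{0} = 1
G(2) = mex{1,0} = 2
G(3) = mex{2,1} = 0
G(4) = mex{0,2} = 1
G(5) = mex{1,0} = 2
G(6) = mex{2,1} = 0
G(7) = mex{0,2} = 1
G(8) = mex{1,0} = 2
G(9) = mex{2,1,0} = 3
G(10) = mex{3,2,1} = 0
G(11) = mex{0,3,2} = 1
G(12) = mex{1,0,0} = 2
G(13) = mex{2,1,1} = 0
G(14) = mex{0,2,2} = 1
G(15) = mex{1,0,0} = 2
G(16) = mex{2,1,1} = 0
G(17) = mex{0,2,2} = 1
G(18) = mex{1,0,3} = 2
G_B(18) = 2.
Pile C, S = {2, 3, 4, 6}:
n :  0  1  2  3  4  5  6  7  8  9 10 11 12 13 14 15 16 17 18 19 20 21
G :  0  0  1  1  2  2  3  3  0  0  1  1  2  2  3  3  0  0  1  1  2  2
G_C(21) = 2.
Combined Grundy value = 3 ⊕ 2 ⊕ 2 = 3.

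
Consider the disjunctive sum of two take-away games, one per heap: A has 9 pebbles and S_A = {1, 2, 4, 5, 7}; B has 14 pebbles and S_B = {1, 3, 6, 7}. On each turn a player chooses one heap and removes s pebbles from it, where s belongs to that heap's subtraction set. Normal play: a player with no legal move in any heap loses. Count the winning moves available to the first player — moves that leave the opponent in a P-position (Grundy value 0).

Heap A, S = {1, 2, 4, 5, 7}:
G(0) = 0
G(1) = mex{0} = 1
G(2) = mex{1,0} = 2
G(3) = mex{2,1} = 0
G(4) = mex{0,2,0} = 1
G(5) = mex{1,0,1,0} = 2
G(6) = mex{2,1,2,1} = 0
G(7) = mex{0,2,0,2,0} = 1
G(8) = mex{1,0,1,0,1} = 2
G(9) = mex{2,1,2,1,2} = 0
G_A(9) = 0.
Heap B, S = {1, 3, 6, 7}:
G(0) = 0
G(1) = mex{0} = 1
G(2) = mex{1} = 0
G(3) = mex{0,0} = 1
G(4) = mex{1,1} = 0
G(5) = mex{0,0} = 1
G(6) = mex{1,1,0} = 2
G(7) = mex{2,0,1,0} = 3
G(8) = mex{3,1,0,1} = 2
G(9) = mex{2,2,1,0} = 3
G(10) = mex{3,3,0,1} = 2
G(11) = mex{2,2,1,0} = 3
G(12) = mex{3,3,2,1} = 0
G(13) = mex{0,2,3,2} = 1
G(14) = mex{1,3,2,3} = 0
G_B(14) = 0.
Combined Grundy value = 0 ⊕ 0 = 0.
A winning move leaves total XOR = 0, i.e. changes one component's Grundy value g to g ⊕ X where X is the current total.
Heap A: target g' = 0⊕0 = 0, but every legal move changes the Grundy value (mex property), so 0 moves.
Heap B: target g' = 0⊕0 = 0, but every legal move changes the Grundy value (mex property), so 0 moves.

0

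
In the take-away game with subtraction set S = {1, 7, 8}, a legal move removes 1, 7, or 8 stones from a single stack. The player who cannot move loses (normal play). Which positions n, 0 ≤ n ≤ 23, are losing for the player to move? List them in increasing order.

0, 2, 4, 6, 15, 17, 19, 21

n :  0  1  2  3  4  5  6  7  8  9 10 11 12 13 14 15 16 17 18 19 20 21 22 23
G :  0  1  0  1  0  1  0  1  2  3  2  3  2  3  2  0  1  0  1  0  1  0  1  2
P-positions are exactly the n with G(n) = 0.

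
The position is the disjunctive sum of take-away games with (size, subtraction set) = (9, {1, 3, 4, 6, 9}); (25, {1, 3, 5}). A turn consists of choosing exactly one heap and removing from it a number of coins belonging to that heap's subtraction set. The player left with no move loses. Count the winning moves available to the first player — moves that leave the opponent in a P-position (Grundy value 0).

Heap A, S = {1, 3, 4, 6, 9}:
G(0) = 0
G(1) = mex{0} = 1
G(2) = mex{1} = 0
G(3) = mex{0,0} = 1
G(4) = mex{1,1,0} = 2
G(5) = mex{2,0,1} = 3
G(6) = mex{3,1,0,0} = 2
G(7) = mex{2,2,1,1} = 0
G(8) = mex{0,3,2,0} = 1
G(9) = mex{1,2,3,1,0} = 4
G_A(9) = 4.
Heap B, S = {1, 3, 5}:
n :  0  1  2  3  4  5  6  7  8  9 10 11 12 13 14 15 16 17 18 19 20 21 22 23 24 25
G :  0  1  0  1  0  1  0  1  0  1  0  1  0  1  0  1  0  1  0  1  0  1  0  1  0  1
G_B(25) = 1.
Combined Grundy value = 4 ⊕ 1 = 5.
A winning move leaves total XOR = 0, i.e. changes one component's Grundy value g to g ⊕ X where X is the current total.
Heap A: need g' = 4⊕5 = 1. Options: 9−1→G=1, 9−3→G=2, 9−4→G=3, 9−6→G=1, 9−9→G=0. Hits: 2.
Heap B: need g' = 1⊕5 = 4. Options: 25−1→G=0, 25−3→G=0, 25−5→G=0. Hits: 0.

2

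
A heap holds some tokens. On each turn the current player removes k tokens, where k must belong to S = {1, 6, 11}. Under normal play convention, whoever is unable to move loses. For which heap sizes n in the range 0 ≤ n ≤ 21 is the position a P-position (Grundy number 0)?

G(0) = 0
G(1) = mex{0} = 1
G(2) = mex{1} = 0
G(3) = mex{0} = 1
G(4) = mex{1} = 0
G(5) = mex{0} = 1
G(6) = mex{1,0} = 2
G(7) = mex{2,1} = 0
G(8) = mex{0,0} = 1
G(9) = mex{1,1} = 0
G(10) = mex{0,0} = 1
G(11) = mex{1,1,0} = 2
G(12) = mex{2,2,1} = 0
G(13) = mex{0,0,0} = 1
G(14) = mex{1,1,1} = 0
G(15) = mex{0,0,0} = 1
G(16) = mex{1,1,1} = 0
G(17) = mex{0,2,2} = 1
G(18) = mex{1,0,0} = 2
G(19) = mex{2,1,1} = 0
G(20) = mex{0,0,0} = 1
G(21) = mex{1,1,1} = 0
P-positions are exactly the n with G(n) = 0.

0, 2, 4, 7, 9, 12, 14, 16, 19, 21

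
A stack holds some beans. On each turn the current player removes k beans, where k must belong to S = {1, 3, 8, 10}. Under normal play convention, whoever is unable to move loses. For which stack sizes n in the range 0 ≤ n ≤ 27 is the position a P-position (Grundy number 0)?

G(0) = 0
G(1) = mex{0} = 1
G(2) = mex{1} = 0
G(3) = mex{0,0} = 1
G(4) = mex{1,1} = 0
G(5) = mex{0,0} = 1
G(6) = mex{1,1} = 0
G(7) = mex{0,0} = 1
G(8) = mex{1,1,0} = 2
G(9) = mex{2,0,1} = 3
G(10) = mex{3,1,0,0} = 2
G(11) = mex{2,2,1,1} = 0
G(12) = mex{0,3,0,0} = 1
G(13) = mex{1,2,1,1} = 0
G(14) = mex{0,0,0,0} = 1
G(15) = mex{1,1,1,1} = 0
G(16) = mex{0,0,2,0} = 1
G(17) = mex{1,1,3,1} = 0
G(18) = mex{0,0,2,2} = 1
G(19) = mex{1,1,0,3} = 2
G(20) = mex{2,0,1,2} = 3
G(21) = mex{3,1,0,0} = 2
G(22) = mex{2,2,1,1} = 0
G(23) = mex{0,3,0,0} = 1
G(24) = mex{1,2,1,1} = 0
G(25) = mex{0,0,0,0} = 1
G(26) = mex{1,1,1,1} = 0
G(27) = mex{0,0,2,0} = 1
P-positions are exactly the n with G(n) = 0.

0, 2, 4, 6, 11, 13, 15, 17, 22, 24, 26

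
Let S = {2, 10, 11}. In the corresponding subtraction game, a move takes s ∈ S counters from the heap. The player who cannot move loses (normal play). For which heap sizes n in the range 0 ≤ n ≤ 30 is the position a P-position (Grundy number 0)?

0, 1, 4, 5, 8, 9, 13, 17, 21, 22, 25, 26, 29, 30

n :  0  1  2  3  4  5  6  7  8  9 10 11 12 13 14 15 16 17 18 19 20 21 22 23 24 25 26 27 28 29 30
G :  0  0  1  1  0  0  1  1  0  0  1  1  2  0  3  1  2  0  3  1  2  0  0  1  1  0  0  1  1  0  0
P-positions are exactly the n with G(n) = 0.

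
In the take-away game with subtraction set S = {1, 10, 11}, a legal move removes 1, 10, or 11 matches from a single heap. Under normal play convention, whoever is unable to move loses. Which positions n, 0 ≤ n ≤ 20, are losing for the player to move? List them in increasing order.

0, 2, 4, 6, 8, 20

G(0) = 0
G(1) = mex{0} = 1
G(2) = mex{1} = 0
G(3) = mex{0} = 1
G(4) = mex{1} = 0
G(5) = mex{0} = 1
G(6) = mex{1} = 0
G(7) = mex{0} = 1
G(8) = mex{1} = 0
G(9) = mex{0} = 1
G(10) = mex{1,0} = 2
G(11) = mex{2,1,0} = 3
G(12) = mex{3,0,1} = 2
G(13) = mex{2,1,0} = 3
G(14) = mex{3,0,1} = 2
G(15) = mex{2,1,0} = 3
G(16) = mex{3,0,1} = 2
G(17) = mex{2,1,0} = 3
G(18) = mex{3,0,1} = 2
G(19) = mex{2,1,0} = 3
G(20) = mex{3,2,1} = 0
P-positions are exactly the n with G(n) = 0.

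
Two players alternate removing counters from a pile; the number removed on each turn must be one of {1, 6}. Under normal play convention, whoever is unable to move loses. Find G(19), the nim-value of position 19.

n :  0  1  2  3  4  5  6  7  8  9 10 11 12 13 14 15 16 17 18 19
G :  0  1  0  1  0  1  2  0  1  0  1  0  1  2  0  1  0  1  0  1

1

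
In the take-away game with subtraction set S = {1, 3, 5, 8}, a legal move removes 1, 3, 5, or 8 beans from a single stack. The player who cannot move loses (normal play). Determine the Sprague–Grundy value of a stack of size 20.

n :  0  1  2  3  4  5  6  7  8  9 10 11 12 13 14 15 16 17 18 19 20
G :  0  1  0  1  0  1  0  1  2  3  2  3  2  0  1  0  1  0  1  0  1

1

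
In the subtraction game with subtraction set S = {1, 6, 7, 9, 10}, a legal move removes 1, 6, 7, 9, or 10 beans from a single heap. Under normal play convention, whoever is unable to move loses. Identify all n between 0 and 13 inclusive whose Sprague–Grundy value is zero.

n :  0  1  2  3  4  5  6  7  8  9 10 11 12 13
G :  0  1  0  1  0  1  2  3  2  3  2  3  4  5
P-positions are exactly the n with G(n) = 0.

0, 2, 4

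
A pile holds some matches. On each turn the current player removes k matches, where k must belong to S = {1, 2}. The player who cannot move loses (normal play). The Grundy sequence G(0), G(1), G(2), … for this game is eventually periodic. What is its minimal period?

n :  0  1  2  3  4  5  6  7  8  9 10 11 12 13 14
G :  0  1  2  0  1  2  0  1  2  0  1  2  0  1  2
G(n+3) = G(n) holds for n = 0,…,1 (a full window of length max(S) = 2), so the sequence is purely periodic with period 3.

3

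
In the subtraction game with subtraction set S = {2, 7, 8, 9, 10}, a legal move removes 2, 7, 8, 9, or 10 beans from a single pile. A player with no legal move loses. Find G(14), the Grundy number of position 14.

n :  0  1  2  3  4  5  6  7  8  9 10 11 12 13 14
G :  0  0  1  1  0  0  1  1  2  2  3  3  2  2  3

3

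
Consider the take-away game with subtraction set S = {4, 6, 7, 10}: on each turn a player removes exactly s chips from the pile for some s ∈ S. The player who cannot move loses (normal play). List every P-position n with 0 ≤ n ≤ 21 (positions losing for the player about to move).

G(0) = 0
G(1) = mex{} = 0
G(2) = mex{} = 0
G(3) = mex{} = 0
G(4) = mex{0} = 1
G(5) = mex{0} = 1
G(6) = mex{0,0} = 1
G(7) = mex{0,0,0} = 1
G(8) = mex{1,0,0} = 2
G(9) = mex{1,0,0} = 2
G(10) = mex{1,1,0,0} = 2
G(11) = mex{1,1,1,0} = 2
G(12) = mex{2,1,1,0} = 3
G(13) = mex{2,1,1,0} = 3
G(14) = mex{2,2,1,1} = 0
G(15) = mex{2,2,2,1} = 0
G(16) = mex{3,2,2,1} = 0
G(17) = mex{3,2,2,1} = 0
G(18) = mex{0,3,2,2} = 1
G(19) = mex{0,3,3,2} = 1
G(20) = mex{0,0,3,2} = 1
G(21) = mex{0,0,0,2} = 1
P-positions are exactly the n with G(n) = 0.

0, 1, 2, 3, 14, 15, 16, 17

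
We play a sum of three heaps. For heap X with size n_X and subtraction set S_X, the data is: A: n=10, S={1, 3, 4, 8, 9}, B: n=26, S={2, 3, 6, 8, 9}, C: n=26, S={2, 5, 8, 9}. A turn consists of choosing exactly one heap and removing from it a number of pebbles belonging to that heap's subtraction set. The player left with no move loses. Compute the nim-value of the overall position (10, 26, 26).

7

Heap A, S = {1, 3, 4, 8, 9}:
n :  0  1  2  3  4  5  6  7  8  9 10
G :  0  1  0  1  2  3  2  0  1  4  3
G_A(10) = 3.
Heap B, S = {2, 3, 6, 8, 9}:
G(0) = 0
G(1) = mex{} = 0
G(2) = mex{0} = 1
G(3) = mex{0,0} = 1
G(4) = mex{1,0} = 2
G(5) = mex{1,1} = 0
G(6) = mex{2,1,0} = 3
G(7) = mex{0,2,0} = 1
G(8) = mex{3,0,1,0} = 2
G(9) = mex{1,3,1,0,0} = 2
G(10) = mex{2,1,2,1,0} = 3
G(11) = mex{2,2,0,1,1} = 3
G(12) = mex{3,2,3,2,1} = 0
G(13) = mex{3,3,1,0,2} = 4
G(14) = mex{0,3,2,3,0} = 1
G(15) = mex{4,0,2,1,3} = 5
G(16) = mex{1,4,3,2,1} = 0
G(17) = mex{5,1,3,2,2} = 0
G(18) = mex{0,5,0,3,2} = 1
G(19) = mex{0,0,4,3,3} = 1
G(20) = mex{1,0,1,0,3} = 2
G(21) = mex{1,1,5,4,0} = 2
G(22) = mex{2,1,0,1,4} = 3
G(23) = mex{2,2,0,5,1} = 3
G(24) = mex{3,2,1,0,5} = 4
G(25) = mex{3,3,1,0,0} = 2
G(26) = mex{4,3,2,1,0} = 5
G_B(26) = 5.
Heap C, S = {2, 5, 8, 9}:
n :  0  1  2  3  4  5  6  7  8  9 10 11 12 13 14 15 16 17 18 19 20 21 22 23 24 25 26
G :  0  0  1  1  0  2  1  0  2  1  3  0  2  1  0  2  1  0  0  1  1  0  2  1  0  2  1
G_C(26) = 1.
Combined Grundy value = 3 ⊕ 5 ⊕ 1 = 7.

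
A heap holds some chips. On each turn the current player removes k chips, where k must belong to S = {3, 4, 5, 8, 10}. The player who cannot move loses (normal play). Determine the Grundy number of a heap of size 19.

2

G(0) = 0
G(1) = mex{} = 0
G(2) = mex{} = 0
G(3) = mex{0} = 1
G(4) = mex{0,0} = 1
G(5) = mex{0,0,0} = 1
G(6) = mex{1,0,0} = 2
G(7) = mex{1,1,0} = 2
G(8) = mex{1,1,1,0} = 2
G(9) = mex{2,1,1,0} = 3
G(10) = mex{2,2,1,0,0} = 3
G(11) = mex{2,2,2,1,0} = 3
G(12) = mex{3,2,2,1,0} = 4
G(13) = mex{3,3,2,1,1} = 0
G(14) = mex{3,3,3,2,1} = 0
G(15) = mex{4,3,3,2,1} = 0
G(16) = mex{0,4,3,2,2} = 1
G(17) = mex{0,0,4,3,2} = 1
G(18) = mex{0,0,0,3,2} = 1
G(19) = mex{1,0,0,3,3} = 2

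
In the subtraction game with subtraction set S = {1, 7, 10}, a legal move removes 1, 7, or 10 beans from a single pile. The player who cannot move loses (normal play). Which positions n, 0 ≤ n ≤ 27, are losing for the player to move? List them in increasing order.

0, 2, 4, 6, 8, 17, 19, 21, 23, 25

n :  0  1  2  3  4  5  6  7  8  9 10 11 12 13 14 15 16 17 18 19 20 21 22 23 24 25 26 27
G :  0  1  0  1  0  1  0  1  0  1  2  3  2  3  2  3  2  0  1  0  1  0  1  0  1  0  1  2
P-positions are exactly the n with G(n) = 0.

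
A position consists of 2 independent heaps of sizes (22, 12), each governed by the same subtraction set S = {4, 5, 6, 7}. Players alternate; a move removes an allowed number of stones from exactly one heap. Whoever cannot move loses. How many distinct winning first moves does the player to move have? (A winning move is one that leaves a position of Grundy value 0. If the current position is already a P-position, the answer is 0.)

0

All heaps use S = {4, 5, 6, 7}:
G(0) = 0
G(1) = mex{} = 0
G(2) = mex{} = 0
G(3) = mex{} = 0
G(4) = mex{0} = 1
G(5) = mex{0,0} = 1
G(6) = mex{0,0,0} = 1
G(7) = mex{0,0,0,0} = 1
G(8) = mex{1,0,0,0} = 2
G(9) = mex{1,1,0,0} = 2
G(10) = mex{1,1,1,0} = 2
G(11) = mex{1,1,1,1} = 0
G(12) = mex{2,1,1,1} = 0
G(13) = mex{2,2,1,1} = 0
G(14) = mex{2,2,2,1} = 0
G(15) = mex{0,2,2,2} = 1
G(16) = mex{0,0,2,2} = 1
G(17) = mex{0,0,0,2} = 1
G(18) = mex{0,0,0,0} = 1
G(19) = mex{1,0,0,0} = 2
G(20) = mex{1,1,0,0} = 2
G(21) = mex{1,1,1,0} = 2
G(22) = mex{1,1,1,1} = 0
Heap A: G(22) = 0.
Heap B: G(12) = 0.
Combined Grundy value = 0 ⊕ 0 = 0.
A winning move leaves total XOR = 0, i.e. changes one component's Grundy value g to g ⊕ X where X is the current total.
Heap A: target g' = 0⊕0 = 0, but every legal move changes the Grundy value (mex property), so 0 moves.
Heap B: target g' = 0⊕0 = 0, but every legal move changes the Grundy value (mex property), so 0 moves.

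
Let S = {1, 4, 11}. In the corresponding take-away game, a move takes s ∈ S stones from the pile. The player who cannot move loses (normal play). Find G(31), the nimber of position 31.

G(0) = 0
G(1) = mex{0} = 1
G(2) = mex{1} = 0
G(3) = mex{0} = 1
G(4) = mex{1,0} = 2
G(5) = mex{2,1} = 0
G(6) = mex{0,0} = 1
G(7) = mex{1,1} = 0
G(8) = mex{0,2} = 1
G(9) = mex{1,0} = 2
G(10) = mex{2,1} = 0
G(11) = mex{0,0,0} = 1
G(12) = mex{1,1,1} = 0
G(13) = mex{0,2,0} = 1
G(14) = mex{1,0,1} = 2
G(15) = mex{2,1,2} = 0
G(16) = mex{0,0,0} = 1
G(17) = mex{1,1,1} = 0
G(18) = mex{0,2,0} = 1
G(19) = mex{1,0,1} = 2
G(20) = mex{2,1,2} = 0
G(21) = mex{0,0,0} = 1
G(22) = mex{1,1,1} = 0
G(23) = mex{0,2,0} = 1
G(24) = mex{1,0,1} = 2
G(25) = mex{2,1,2} = 0
G(26) = mex{0,0,0} = 1
G(27) = mex{1,1,1} = 0
G(28) = mex{0,2,0} = 1
G(29) = mex{1,0,1} = 2
G(30) = mex{2,1,2} = 0
G(31) = mex{0,0,0} = 1

1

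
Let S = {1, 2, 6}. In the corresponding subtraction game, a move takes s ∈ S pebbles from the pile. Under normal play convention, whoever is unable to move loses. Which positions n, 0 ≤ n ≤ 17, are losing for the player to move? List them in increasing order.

0, 3, 7, 10, 14, 17

n :  0  1  2  3  4  5  6  7  8  9 10 11 12 13 14 15 16 17
G :  0  1  2  0  1  2  3  0  1  2  0  1  2  3  0  1  2  0
P-positions are exactly the n with G(n) = 0.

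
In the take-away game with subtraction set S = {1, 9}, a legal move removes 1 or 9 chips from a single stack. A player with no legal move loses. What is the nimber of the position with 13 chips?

G(0) = 0
G(1) = mex{0} = 1
G(2) = mex{1} = 0
G(3) = mex{0} = 1
G(4) = mex{1} = 0
G(5) = mex{0} = 1
G(6) = mex{1} = 0
G(7) = mex{0} = 1
G(8) = mex{1} = 0
G(9) = mex{0,0} = 1
G(10) = mex{1,1} = 0
G(11) = mex{0,0} = 1
G(12) = mex{1,1} = 0
G(13) = mex{0,0} = 1

1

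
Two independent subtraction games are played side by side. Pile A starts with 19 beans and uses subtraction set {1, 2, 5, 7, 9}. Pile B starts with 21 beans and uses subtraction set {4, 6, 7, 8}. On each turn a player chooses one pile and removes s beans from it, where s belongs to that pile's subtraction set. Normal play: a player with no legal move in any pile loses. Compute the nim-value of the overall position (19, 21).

0

Pile A, S = {1, 2, 5, 7, 9}:
n :  0  1  2  3  4  5  6  7  8  9 10 11 12 13 14 15 16 17 18 19
G :  0  1  2  0  1  2  0  1  2  3  4  5  3  4  0  1  2  0  1  2
G_A(19) = 2.
Pile B, S = {4, 6, 7, 8}:
n :  0  1  2  3  4  5  6  7  8  9 10 11 12 13 14 15 16 17 18 19 20 21
G :  0  0  0  0  1  1  1  1  2  2  2  2  0  0  0  0  1  1  1  1  2  2
G_B(21) = 2.
Combined Grundy value = 2 ⊕ 2 = 0.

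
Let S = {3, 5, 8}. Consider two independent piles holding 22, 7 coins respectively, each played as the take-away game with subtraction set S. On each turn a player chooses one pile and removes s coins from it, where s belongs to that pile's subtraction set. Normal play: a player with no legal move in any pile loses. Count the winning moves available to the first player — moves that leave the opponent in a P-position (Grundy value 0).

3

All piles use S = {3, 5, 8}:
n :  0  1  2  3  4  5  6  7  8  9 10 11 12 13 14 15 16 17 18 19 20 21 22
G :  0  0  0  1  1  1  2  2  2  3  3  0  0  0  1  1  1  2  2  2  3  3  0
Pile A: G(22) = 0.
Pile B: G(7) = 2.
Combined Grundy value = 0 ⊕ 2 = 2.
A winning move leaves total XOR = 0, i.e. changes one component's Grundy value g to g ⊕ X where X is the current total.
Pile A: need g' = 0⊕2 = 2. Options: 22−3→G=2, 22−5→G=2, 22−8→G=1. Hits: 2.
Pile B: need g' = 2⊕2 = 0. Options: 7−3→G=1, 7−5→G=0. Hits: 1.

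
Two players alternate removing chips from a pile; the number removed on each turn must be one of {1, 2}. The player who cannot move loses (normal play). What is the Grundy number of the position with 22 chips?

1

G(0) = 0
G(1) = mex{0} = 1
G(2) = mex{1,0} = 2
G(3) = mex{2,1} = 0
G(4) = mex{0,2} = 1
G(5) = mex{1,0} = 2
G(6) = mex{2,1} = 0
G(7) = mex{0,2} = 1
G(8) = mex{1,0} = 2
G(9) = mex{2,1} = 0
G(10) = mex{0,2} = 1
G(11) = mex{1,0} = 2
G(12) = mex{2,1} = 0
G(13) = mex{0,2} = 1
G(14) = mex{1,0} = 2
G(15) = mex{2,1} = 0
G(16) = mex{0,2} = 1
G(17) = mex{1,0} = 2
G(18) = mex{2,1} = 0
G(19) = mex{0,2} = 1
G(20) = mex{1,0} = 2
G(21) = mex{2,1} = 0
G(22) = mex{0,2} = 1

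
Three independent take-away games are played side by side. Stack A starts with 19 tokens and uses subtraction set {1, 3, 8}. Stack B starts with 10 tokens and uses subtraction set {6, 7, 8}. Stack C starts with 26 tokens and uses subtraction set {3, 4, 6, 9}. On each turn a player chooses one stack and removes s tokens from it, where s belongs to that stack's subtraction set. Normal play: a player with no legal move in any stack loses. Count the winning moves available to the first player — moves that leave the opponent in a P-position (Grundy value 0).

Stack A, S = {1, 3, 8}:
G(0) = 0
G(1) = mex{0} = 1
G(2) = mex{1} = 0
G(3) = mex{0,0} = 1
G(4) = mex{1,1} = 0
G(5) = mex{0,0} = 1
G(6) = mex{1,1} = 0
G(7) = mex{0,0} = 1
G(8) = mex{1,1,0} = 2
G(9) = mex{2,0,1} = 3
G(10) = mex{3,1,0} = 2
G(11) = mex{2,2,1} = 0
G(12) = mex{0,3,0} = 1
G(13) = mex{1,2,1} = 0
G(14) = mex{0,0,0} = 1
G(15) = mex{1,1,1} = 0
G(16) = mex{0,0,2} = 1
G(17) = mex{1,1,3} = 0
G(18) = mex{0,0,2} = 1
G(19) = mex{1,1,0} = 2
G_A(19) = 2.
Stack B, S = {6, 7, 8}:
n :  0  1  2  3  4  5  6  7  8  9 10
G :  0  0  0  0  0  0  1  1  1  1  1
G_B(10) = 1.
Stack C, S = {3, 4, 6, 9}:
n :  0  1  2  3  4  5  6  7  8  9 10 11 12 13 14 15 16 17 18 19 20 21 22 23 24 25 26
G :  0  0  0  1  1  1  2  2  2  3  3  3  0  0  0  1  1  1  2  2  2  3  3  3  0  0  0
G_C(26) = 0.
Combined Grundy value = 2 ⊕ 1 ⊕ 0 = 3.
A winning move leaves total XOR = 0, i.e. changes one component's Grundy value g to g ⊕ X where X is the current total.
Stack A: need g' = 2⊕3 = 1. Options: 19−1→G=1, 19−3→G=1, 19−8→G=0. Hits: 2.
Stack B: need g' = 1⊕3 = 2. Options: 10−6→G=0, 10−7→G=0, 10−8→G=0. Hits: 0.
Stack C: need g' = 0⊕3 = 3. Options: 26−3→G=3, 26−4→G=3, 26−6→G=2, 26−9→G=1. Hits: 2.

4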